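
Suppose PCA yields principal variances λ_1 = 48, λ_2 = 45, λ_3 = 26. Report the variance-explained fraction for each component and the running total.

Step 1 — total variance = trace(Sigma) = Σ λ_i = 48 + 45 + 26 = 119.

Step 2 — fraction explained by component i = λ_i / Σ λ:
  PC1: 48/119 = 0.4034
  PC2: 45/119 = 0.3782
  PC3: 26/119 = 0.2185

Step 3 — cumulative fraction after k components = (λ_1 + ... + λ_k) / Σ λ:
  k = 1: 48/119 = 0.4034
  k = 2: (48 + 45)/119 = 93/119 = 0.7815
  k = 3: (48 + 45 + 26)/119 = 119/119 = 1

Summary (fraction, with percent):

explained: PC1 0.4034 (40.34%), PC2 0.3782 (37.82%), PC3 0.2185 (21.85%);  cumulative: 0.4034, 0.7815, 1


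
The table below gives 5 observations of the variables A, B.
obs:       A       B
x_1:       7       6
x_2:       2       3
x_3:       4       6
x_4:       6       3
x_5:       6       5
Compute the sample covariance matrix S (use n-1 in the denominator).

Step 1 — column means:
  mean(A) = (7 + 2 + 4 + 6 + 6) / 5 = 25/5 = 5
  mean(B) = (6 + 3 + 6 + 3 + 5) / 5 = 23/5 = 4.6

Step 2 — sample covariance S[i,j] = (1/(n-1)) · Σ_k (x_{k,i} - mean_i) · (x_{k,j} - mean_j), with n-1 = 4.
  S[A,A] = ((2)·(2) + (-3)·(-3) + (-1)·(-1) + (1)·(1) + (1)·(1)) / 4 = 16/4 = 4
  S[A,B] = ((2)·(1.4) + (-3)·(-1.6) + (-1)·(1.4) + (1)·(-1.6) + (1)·(0.4)) / 4 = 5/4 = 1.25
  S[B,B] = ((1.4)·(1.4) + (-1.6)·(-1.6) + (1.4)·(1.4) + (-1.6)·(-1.6) + (0.4)·(0.4)) / 4 = 9.2/4 = 2.3

S is symmetric (S[j,i] = S[i,j]). Assembling:

S = [[4, 1.25],
 [1.25, 2.3]]


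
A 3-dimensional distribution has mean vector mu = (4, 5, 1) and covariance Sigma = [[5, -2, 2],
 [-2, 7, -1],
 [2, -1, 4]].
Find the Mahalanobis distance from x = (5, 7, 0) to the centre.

Step 1 — centre the observation: (x - mu) = (1, 2, -1).

Step 2 — invert Sigma (cofactor / det for 3×3, or solve directly):
  Sigma^{-1} = [[0.2727, 0.0606, -0.1212],
 [0.0606, 0.1616, 0.0101],
 [-0.1212, 0.0101, 0.3131]].

Step 3 — form the quadratic (x - mu)^T · Sigma^{-1} · (x - mu):
  Sigma^{-1} · (x - mu) = (0.5152, 0.3737, -0.4141).
  (x - mu)^T · [Sigma^{-1} · (x - mu)] = (1)·(0.5152) + (2)·(0.3737) + (-1)·(-0.4141) = 1.6768.

Step 4 — take square root: d = √(1.6768) ≈ 1.2949.

d(x, mu) = √(1.6768) ≈ 1.2949


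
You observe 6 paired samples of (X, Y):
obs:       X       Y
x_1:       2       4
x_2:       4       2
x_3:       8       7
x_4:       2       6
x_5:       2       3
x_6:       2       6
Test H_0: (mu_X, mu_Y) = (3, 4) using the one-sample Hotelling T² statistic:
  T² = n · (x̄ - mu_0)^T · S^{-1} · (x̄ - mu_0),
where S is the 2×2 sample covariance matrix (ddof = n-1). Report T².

Step 1 — sample mean vector:
  mean(X) = (2 + 4 + 8 + 2 + 2 + 2) / 6 = 20/6 = 3.3333
  mean(Y) = (4 + 2 + 7 + 6 + 3 + 6) / 6 = 28/6 = 4.6667
  x̄ = (3.3333, 4.6667),  deviation x̄ - mu_0 = (3.3333, 4.6667) - (3, 4) = (0.3333, 0.6667).

Step 2 — sample covariance matrix, S[i,j] = (1/(n-1)) · Σ_k (x_{k,i} - mean_i) · (x_{k,j} - mean_j), divisor n-1 = 5:
  S[X,X] = ((-1.3333)·(-1.3333) + (0.6667)·(0.6667) + (4.6667)·(4.6667) + (-1.3333)·(-1.3333) + (-1.3333)·(-1.3333) + (-1.3333)·(-1.3333)) / 5 = 29.3333/5 = 5.8667
  S[X,Y] = ((-1.3333)·(-0.6667) + (0.6667)·(-2.6667) + (4.6667)·(2.3333) + (-1.3333)·(1.3333) + (-1.3333)·(-1.6667) + (-1.3333)·(1.3333)) / 5 = 8.6667/5 = 1.7333
  S[Y,Y] = ((-0.6667)·(-0.6667) + (-2.6667)·(-2.6667) + (2.3333)·(2.3333) + (1.3333)·(1.3333) + (-1.6667)·(-1.6667) + (1.3333)·(1.3333)) / 5 = 19.3333/5 = 3.8667
  S = [[5.8667, 1.7333],
 [1.7333, 3.8667]].

Step 3 — invert S. det(S) = 5.8667·3.8667 - (1.7333)² = 19.68.
  S^{-1} = (1/det) · [[d, -b], [-b, a]] = [[0.1965, -0.0881],
 [-0.0881, 0.2981]].

Step 4 — quadratic form (x̄ - mu_0)^T · S^{-1} · (x̄ - mu_0):
  S^{-1} · (x̄ - mu_0) = (0.0068, 0.1694),
  (x̄ - mu_0)^T · [...] = (0.3333)·(0.0068) + (0.6667)·(0.1694) = 0.1152.

Step 5 — scale by n: T² = 6 · 0.1152 = 0.6911.

T² ≈ 0.6911


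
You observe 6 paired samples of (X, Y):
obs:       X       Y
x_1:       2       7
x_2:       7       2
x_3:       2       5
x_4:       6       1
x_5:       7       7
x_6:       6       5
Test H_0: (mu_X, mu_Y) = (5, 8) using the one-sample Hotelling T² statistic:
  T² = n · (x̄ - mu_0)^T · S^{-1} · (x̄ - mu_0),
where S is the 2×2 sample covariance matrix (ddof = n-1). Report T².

Step 1 — sample mean vector:
  mean(X) = (2 + 7 + 2 + 6 + 7 + 6) / 6 = 30/6 = 5
  mean(Y) = (7 + 2 + 5 + 1 + 7 + 5) / 6 = 27/6 = 4.5
  x̄ = (5, 4.5),  deviation x̄ - mu_0 = (5, 4.5) - (5, 8) = (0, -3.5).

Step 2 — sample covariance matrix, S[i,j] = (1/(n-1)) · Σ_k (x_{k,i} - mean_i) · (x_{k,j} - mean_j), divisor n-1 = 5:
  S[X,X] = ((-3)·(-3) + (2)·(2) + (-3)·(-3) + (1)·(1) + (2)·(2) + (1)·(1)) / 5 = 28/5 = 5.6
  S[X,Y] = ((-3)·(2.5) + (2)·(-2.5) + (-3)·(0.5) + (1)·(-3.5) + (2)·(2.5) + (1)·(0.5)) / 5 = -12/5 = -2.4
  S[Y,Y] = ((2.5)·(2.5) + (-2.5)·(-2.5) + (0.5)·(0.5) + (-3.5)·(-3.5) + (2.5)·(2.5) + (0.5)·(0.5)) / 5 = 31.5/5 = 6.3
  S = [[5.6, -2.4],
 [-2.4, 6.3]].

Step 3 — invert S. det(S) = 5.6·6.3 - (-2.4)² = 29.52.
  S^{-1} = (1/det) · [[d, -b], [-b, a]] = [[0.2134, 0.0813],
 [0.0813, 0.1897]].

Step 4 — quadratic form (x̄ - mu_0)^T · S^{-1} · (x̄ - mu_0):
  S^{-1} · (x̄ - mu_0) = (-0.2846, -0.664),
  (x̄ - mu_0)^T · [...] = (0)·(-0.2846) + (-3.5)·(-0.664) = 2.3238.

Step 5 — scale by n: T² = 6 · 2.3238 = 13.9431.

T² ≈ 13.9431


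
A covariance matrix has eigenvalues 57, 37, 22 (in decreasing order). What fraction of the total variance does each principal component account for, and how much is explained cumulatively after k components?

Step 1 — total variance = trace(Sigma) = Σ λ_i = 57 + 37 + 22 = 116.

Step 2 — fraction explained by component i = λ_i / Σ λ:
  PC1: 57/116 = 0.4914
  PC2: 37/116 = 0.319
  PC3: 22/116 = 0.1897

Step 3 — cumulative fraction after k components = (λ_1 + ... + λ_k) / Σ λ:
  k = 1: 57/116 = 0.4914
  k = 2: (57 + 37)/116 = 94/116 = 0.8103
  k = 3: (57 + 37 + 22)/116 = 116/116 = 1

Summary (fraction, with percent):

explained: PC1 0.4914 (49.14%), PC2 0.319 (31.9%), PC3 0.1897 (18.97%);  cumulative: 0.4914, 0.8103, 1


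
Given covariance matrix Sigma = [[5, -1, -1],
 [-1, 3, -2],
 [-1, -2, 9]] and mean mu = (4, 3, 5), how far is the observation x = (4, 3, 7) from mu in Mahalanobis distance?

Step 1 — centre the observation: (x - mu) = (0, 0, 2).

Step 2 — invert Sigma (cofactor / det for 3×3, or solve directly):
  Sigma^{-1} = [[0.2323, 0.1111, 0.0505],
 [0.1111, 0.4444, 0.1111],
 [0.0505, 0.1111, 0.1414]].

Step 3 — form the quadratic (x - mu)^T · Sigma^{-1} · (x - mu):
  Sigma^{-1} · (x - mu) = (0.101, 0.2222, 0.2828).
  (x - mu)^T · [Sigma^{-1} · (x - mu)] = (0)·(0.101) + (0)·(0.2222) + (2)·(0.2828) = 0.5657.

Step 4 — take square root: d = √(0.5657) ≈ 0.7521.

d(x, mu) = √(0.5657) ≈ 0.7521


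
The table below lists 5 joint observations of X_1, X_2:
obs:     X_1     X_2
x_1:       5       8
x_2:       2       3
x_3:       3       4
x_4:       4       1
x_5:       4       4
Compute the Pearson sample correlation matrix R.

Step 1 — column means:
  mean(X_1) = (5 + 2 + 3 + 4 + 4) / 5 = 18/5 = 3.6
  mean(X_2) = (8 + 3 + 4 + 1 + 4) / 5 = 20/5 = 4

Step 2 — sample variances and covariances s[i,j] = (1/(n-1)) · Σ_k (x_{k,i} - mean_i) · (x_{k,j} - mean_j), with n-1 = 4:
  s[X_1,X_1] = ((1.4)·(1.4) + (-1.6)·(-1.6) + (-0.6)·(-0.6) + (0.4)·(0.4) + (0.4)·(0.4)) / 4 = 5.2/4 = 1.3
  s[X_1,X_2] = ((1.4)·(4) + (-1.6)·(-1) + (-0.6)·(0) + (0.4)·(-3) + (0.4)·(0)) / 4 = 6/4 = 1.5
  s[X_2,X_2] = ((4)·(4) + (-1)·(-1) + (0)·(0) + (-3)·(-3) + (0)·(0)) / 4 = 26/4 = 6.5
  Sample standard deviations s_i = √(s[i,i]):
  s(X_1) = √(1.3) = 1.1402
  s(X_2) = √(6.5) = 2.5495

Step 3 — r_{ij} = s_{ij} / (s_i · s_j):
  r[X_1,X_1] = 1 (diagonal).
  r[X_1,X_2] = 1.5 / (1.1402 · 2.5495) = 1.5 / 2.9069 = 0.516
  r[X_2,X_2] = 1 (diagonal).

R is symmetric with unit diagonal. Assembling:

R = [[1, 0.516],
 [0.516, 1]]


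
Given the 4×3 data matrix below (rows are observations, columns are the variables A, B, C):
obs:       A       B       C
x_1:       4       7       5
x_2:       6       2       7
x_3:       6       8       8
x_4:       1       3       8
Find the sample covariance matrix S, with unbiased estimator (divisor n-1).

Step 1 — column means:
  mean(A) = (4 + 6 + 6 + 1) / 4 = 17/4 = 4.25
  mean(B) = (7 + 2 + 8 + 3) / 4 = 20/4 = 5
  mean(C) = (5 + 7 + 8 + 8) / 4 = 28/4 = 7

Step 2 — sample covariance S[i,j] = (1/(n-1)) · Σ_k (x_{k,i} - mean_i) · (x_{k,j} - mean_j), with n-1 = 3.
  S[A,A] = ((-0.25)·(-0.25) + (1.75)·(1.75) + (1.75)·(1.75) + (-3.25)·(-3.25)) / 3 = 16.75/3 = 5.5833
  S[A,B] = ((-0.25)·(2) + (1.75)·(-3) + (1.75)·(3) + (-3.25)·(-2)) / 3 = 6/3 = 2
  S[A,C] = ((-0.25)·(-2) + (1.75)·(0) + (1.75)·(1) + (-3.25)·(1)) / 3 = -1/3 = -0.3333
  S[B,B] = ((2)·(2) + (-3)·(-3) + (3)·(3) + (-2)·(-2)) / 3 = 26/3 = 8.6667
  S[B,C] = ((2)·(-2) + (-3)·(0) + (3)·(1) + (-2)·(1)) / 3 = -3/3 = -1
  S[C,C] = ((-2)·(-2) + (0)·(0) + (1)·(1) + (1)·(1)) / 3 = 6/3 = 2

S is symmetric (S[j,i] = S[i,j]). Assembling:

S = [[5.5833, 2, -0.3333],
 [2, 8.6667, -1],
 [-0.3333, -1, 2]]


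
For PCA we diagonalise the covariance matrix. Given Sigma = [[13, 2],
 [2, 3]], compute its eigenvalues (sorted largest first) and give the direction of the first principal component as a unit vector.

Step 1 — characteristic polynomial of 2×2 Sigma:
  det(Sigma - λI) = λ² - trace · λ + det = 0.
  trace = 13 + 3 = 16, det = 13·3 - (2)² = 35.
Step 2 — discriminant:
  Δ = trace² - 4·det = 256 - 140 = 116.
Step 3 — eigenvalues:
  λ = (trace ± √Δ)/2 = (16 ± 10.7703)/2,
  λ_1 = 13.3852,  λ_2 = 2.6148.

Step 4 — unit eigenvector for λ_1: solve (Sigma - λ_1 I)v = 0. First row:
  (13 - 13.3852)·v_x + (2)·v_y = 0, i.e. (-0.3852)·v_x + (2)·v_y = 0,
  so v ∝ (b, λ_1 - a) = (2, 0.3852) = u.
  ||u|| = √((2)² + (0.3852)²) = √(4.1484) ≈ 2.0368,
  v_1 = u/||u|| ≈ (0.982, 0.1891) (||v_1|| = 1).

λ_1 = 13.3852,  λ_2 = 2.6148;  v_1 ≈ (0.982, 0.1891)


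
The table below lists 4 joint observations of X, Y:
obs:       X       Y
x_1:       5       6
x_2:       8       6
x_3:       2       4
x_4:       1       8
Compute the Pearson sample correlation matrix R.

Step 1 — column means:
  mean(X) = (5 + 8 + 2 + 1) / 4 = 16/4 = 4
  mean(Y) = (6 + 6 + 4 + 8) / 4 = 24/4 = 6

Step 2 — sample variances and covariances s[i,j] = (1/(n-1)) · Σ_k (x_{k,i} - mean_i) · (x_{k,j} - mean_j), with n-1 = 3:
  s[X,X] = ((1)·(1) + (4)·(4) + (-2)·(-2) + (-3)·(-3)) / 3 = 30/3 = 10
  s[X,Y] = ((1)·(0) + (4)·(0) + (-2)·(-2) + (-3)·(2)) / 3 = -2/3 = -0.6667
  s[Y,Y] = ((0)·(0) + (0)·(0) + (-2)·(-2) + (2)·(2)) / 3 = 8/3 = 2.6667
  Sample standard deviations s_i = √(s[i,i]):
  s(X) = √(10) = 3.1623
  s(Y) = √(2.6667) = 1.633

Step 3 — r_{ij} = s_{ij} / (s_i · s_j):
  r[X,X] = 1 (diagonal).
  r[X,Y] = -0.6667 / (3.1623 · 1.633) = -0.6667 / 5.164 = -0.1291
  r[Y,Y] = 1 (diagonal).

R is symmetric with unit diagonal. Assembling:

R = [[1, -0.1291],
 [-0.1291, 1]]


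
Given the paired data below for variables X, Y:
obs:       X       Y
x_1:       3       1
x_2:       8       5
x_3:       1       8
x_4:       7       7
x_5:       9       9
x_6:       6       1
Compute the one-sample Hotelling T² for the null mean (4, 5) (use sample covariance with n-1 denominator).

Step 1 — sample mean vector:
  mean(X) = (3 + 8 + 1 + 7 + 9 + 6) / 6 = 34/6 = 5.6667
  mean(Y) = (1 + 5 + 8 + 7 + 9 + 1) / 6 = 31/6 = 5.1667
  x̄ = (5.6667, 5.1667),  deviation x̄ - mu_0 = (5.6667, 5.1667) - (4, 5) = (1.6667, 0.1667).

Step 2 — sample covariance matrix, S[i,j] = (1/(n-1)) · Σ_k (x_{k,i} - mean_i) · (x_{k,j} - mean_j), divisor n-1 = 5:
  S[X,X] = ((-2.6667)·(-2.6667) + (2.3333)·(2.3333) + (-4.6667)·(-4.6667) + (1.3333)·(1.3333) + (3.3333)·(3.3333) + (0.3333)·(0.3333)) / 5 = 47.3333/5 = 9.4667
  S[X,Y] = ((-2.6667)·(-4.1667) + (2.3333)·(-0.1667) + (-4.6667)·(2.8333) + (1.3333)·(1.8333) + (3.3333)·(3.8333) + (0.3333)·(-4.1667)) / 5 = 11.3333/5 = 2.2667
  S[Y,Y] = ((-4.1667)·(-4.1667) + (-0.1667)·(-0.1667) + (2.8333)·(2.8333) + (1.8333)·(1.8333) + (3.8333)·(3.8333) + (-4.1667)·(-4.1667)) / 5 = 60.8333/5 = 12.1667
  S = [[9.4667, 2.2667],
 [2.2667, 12.1667]].

Step 3 — invert S. det(S) = 9.4667·12.1667 - (2.2667)² = 110.04.
  S^{-1} = (1/det) · [[d, -b], [-b, a]] = [[0.1106, -0.0206],
 [-0.0206, 0.086]].

Step 4 — quadratic form (x̄ - mu_0)^T · S^{-1} · (x̄ - mu_0):
  S^{-1} · (x̄ - mu_0) = (0.1808, -0.02),
  (x̄ - mu_0)^T · [...] = (1.6667)·(0.1808) + (0.1667)·(-0.02) = 0.2981.

Step 5 — scale by n: T² = 6 · 0.2981 = 1.7884.

T² ≈ 1.7884


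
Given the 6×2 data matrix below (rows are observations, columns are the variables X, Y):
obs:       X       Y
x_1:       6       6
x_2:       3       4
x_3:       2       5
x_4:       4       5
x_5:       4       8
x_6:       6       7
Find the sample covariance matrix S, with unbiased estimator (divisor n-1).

Step 1 — column means:
  mean(X) = (6 + 3 + 2 + 4 + 4 + 6) / 6 = 25/6 = 4.1667
  mean(Y) = (6 + 4 + 5 + 5 + 8 + 7) / 6 = 35/6 = 5.8333

Step 2 — sample covariance S[i,j] = (1/(n-1)) · Σ_k (x_{k,i} - mean_i) · (x_{k,j} - mean_j), with n-1 = 5.
  S[X,X] = ((1.8333)·(1.8333) + (-1.1667)·(-1.1667) + (-2.1667)·(-2.1667) + (-0.1667)·(-0.1667) + (-0.1667)·(-0.1667) + (1.8333)·(1.8333)) / 5 = 12.8333/5 = 2.5667
  S[X,Y] = ((1.8333)·(0.1667) + (-1.1667)·(-1.8333) + (-2.1667)·(-0.8333) + (-0.1667)·(-0.8333) + (-0.1667)·(2.1667) + (1.8333)·(1.1667)) / 5 = 6.1667/5 = 1.2333
  S[Y,Y] = ((0.1667)·(0.1667) + (-1.8333)·(-1.8333) + (-0.8333)·(-0.8333) + (-0.8333)·(-0.8333) + (2.1667)·(2.1667) + (1.1667)·(1.1667)) / 5 = 10.8333/5 = 2.1667

S is symmetric (S[j,i] = S[i,j]). Assembling:

S = [[2.5667, 1.2333],
 [1.2333, 2.1667]]


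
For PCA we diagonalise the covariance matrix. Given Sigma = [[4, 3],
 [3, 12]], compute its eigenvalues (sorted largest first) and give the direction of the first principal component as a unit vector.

Step 1 — characteristic polynomial of 2×2 Sigma:
  det(Sigma - λI) = λ² - trace · λ + det = 0.
  trace = 4 + 12 = 16, det = 4·12 - (3)² = 39.
Step 2 — discriminant:
  Δ = trace² - 4·det = 256 - 156 = 100.
Step 3 — eigenvalues:
  λ = (trace ± √Δ)/2 = (16 ± 10)/2,
  λ_1 = 13,  λ_2 = 3.

Step 4 — unit eigenvector for λ_1: solve (Sigma - λ_1 I)v = 0. First row:
  (4 - 13)·v_x + (3)·v_y = 0, i.e. (-9)·v_x + (3)·v_y = 0,
  so v ∝ (b, λ_1 - a) = (3, 9) = u.
  ||u|| = √((3)² + (9)²) = √(90) ≈ 9.4868,
  v_1 = u/||u|| ≈ (0.3162, 0.9487) (||v_1|| = 1).

λ_1 = 13,  λ_2 = 3;  v_1 ≈ (0.3162, 0.9487)


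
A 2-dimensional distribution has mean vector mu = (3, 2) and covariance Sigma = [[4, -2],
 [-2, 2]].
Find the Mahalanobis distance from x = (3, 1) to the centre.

Step 1 — centre the observation: (x - mu) = (0, -1).

Step 2 — invert Sigma. det(Sigma) = 4·2 - (-2)² = 4.
  Sigma^{-1} = (1/det) · [[d, -b], [-b, a]] = [[0.5, 0.5],
 [0.5, 1]].

Step 3 — form the quadratic (x - mu)^T · Sigma^{-1} · (x - mu):
  Sigma^{-1} · (x - mu) = (-0.5, -1).
  (x - mu)^T · [Sigma^{-1} · (x - mu)] = (0)·(-0.5) + (-1)·(-1) = 1.

Step 4 — take square root: d = √(1) ≈ 1.

d(x, mu) = √(1) ≈ 1


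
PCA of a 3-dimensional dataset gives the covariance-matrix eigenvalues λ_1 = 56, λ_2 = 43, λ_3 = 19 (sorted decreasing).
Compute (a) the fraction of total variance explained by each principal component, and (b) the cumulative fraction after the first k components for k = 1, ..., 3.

Step 1 — total variance = trace(Sigma) = Σ λ_i = 56 + 43 + 19 = 118.

Step 2 — fraction explained by component i = λ_i / Σ λ:
  PC1: 56/118 = 0.4746
  PC2: 43/118 = 0.3644
  PC3: 19/118 = 0.161

Step 3 — cumulative fraction after k components = (λ_1 + ... + λ_k) / Σ λ:
  k = 1: 56/118 = 0.4746
  k = 2: (56 + 43)/118 = 99/118 = 0.839
  k = 3: (56 + 43 + 19)/118 = 118/118 = 1

Summary (fraction, with percent):

explained: PC1 0.4746 (47.46%), PC2 0.3644 (36.44%), PC3 0.161 (16.1%);  cumulative: 0.4746, 0.839, 1


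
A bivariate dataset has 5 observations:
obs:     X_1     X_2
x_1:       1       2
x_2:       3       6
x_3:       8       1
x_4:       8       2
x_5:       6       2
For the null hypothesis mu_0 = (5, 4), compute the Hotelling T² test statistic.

Step 1 — sample mean vector:
  mean(X_1) = (1 + 3 + 8 + 8 + 6) / 5 = 26/5 = 5.2
  mean(X_2) = (2 + 6 + 1 + 2 + 2) / 5 = 13/5 = 2.6
  x̄ = (5.2, 2.6),  deviation x̄ - mu_0 = (5.2, 2.6) - (5, 4) = (0.2, -1.4).

Step 2 — sample covariance matrix, S[i,j] = (1/(n-1)) · Σ_k (x_{k,i} - mean_i) · (x_{k,j} - mean_j), divisor n-1 = 4:
  S[X_1,X_1] = ((-4.2)·(-4.2) + (-2.2)·(-2.2) + (2.8)·(2.8) + (2.8)·(2.8) + (0.8)·(0.8)) / 4 = 38.8/4 = 9.7
  S[X_1,X_2] = ((-4.2)·(-0.6) + (-2.2)·(3.4) + (2.8)·(-1.6) + (2.8)·(-0.6) + (0.8)·(-0.6)) / 4 = -11.6/4 = -2.9
  S[X_2,X_2] = ((-0.6)·(-0.6) + (3.4)·(3.4) + (-1.6)·(-1.6) + (-0.6)·(-0.6) + (-0.6)·(-0.6)) / 4 = 15.2/4 = 3.8
  S = [[9.7, -2.9],
 [-2.9, 3.8]].

Step 3 — invert S. det(S) = 9.7·3.8 - (-2.9)² = 28.45.
  S^{-1} = (1/det) · [[d, -b], [-b, a]] = [[0.1336, 0.1019],
 [0.1019, 0.3409]].

Step 4 — quadratic form (x̄ - mu_0)^T · S^{-1} · (x̄ - mu_0):
  S^{-1} · (x̄ - mu_0) = (-0.116, -0.4569),
  (x̄ - mu_0)^T · [...] = (0.2)·(-0.116) + (-1.4)·(-0.4569) = 0.6165.

Step 5 — scale by n: T² = 5 · 0.6165 = 3.0826.

T² ≈ 3.0826


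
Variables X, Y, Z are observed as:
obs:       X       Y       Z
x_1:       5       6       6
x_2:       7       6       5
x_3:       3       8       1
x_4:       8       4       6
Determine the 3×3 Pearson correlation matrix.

Step 1 — column means:
  mean(X) = (5 + 7 + 3 + 8) / 4 = 23/4 = 5.75
  mean(Y) = (6 + 6 + 8 + 4) / 4 = 24/4 = 6
  mean(Z) = (6 + 5 + 1 + 6) / 4 = 18/4 = 4.5

Step 2 — sample variances and covariances s[i,j] = (1/(n-1)) · Σ_k (x_{k,i} - mean_i) · (x_{k,j} - mean_j), with n-1 = 3:
  s[X,X] = ((-0.75)·(-0.75) + (1.25)·(1.25) + (-2.75)·(-2.75) + (2.25)·(2.25)) / 3 = 14.75/3 = 4.9167
  s[X,Y] = ((-0.75)·(0) + (1.25)·(0) + (-2.75)·(2) + (2.25)·(-2)) / 3 = -10/3 = -3.3333
  s[X,Z] = ((-0.75)·(1.5) + (1.25)·(0.5) + (-2.75)·(-3.5) + (2.25)·(1.5)) / 3 = 12.5/3 = 4.1667
  s[Y,Y] = ((0)·(0) + (0)·(0) + (2)·(2) + (-2)·(-2)) / 3 = 8/3 = 2.6667
  s[Y,Z] = ((0)·(1.5) + (0)·(0.5) + (2)·(-3.5) + (-2)·(1.5)) / 3 = -10/3 = -3.3333
  s[Z,Z] = ((1.5)·(1.5) + (0.5)·(0.5) + (-3.5)·(-3.5) + (1.5)·(1.5)) / 3 = 17/3 = 5.6667
  Sample standard deviations s_i = √(s[i,i]):
  s(X) = √(4.9167) = 2.2174
  s(Y) = √(2.6667) = 1.633
  s(Z) = √(5.6667) = 2.3805

Step 3 — r_{ij} = s_{ij} / (s_i · s_j):
  r[X,X] = 1 (diagonal).
  r[X,Y] = -3.3333 / (2.2174 · 1.633) = -3.3333 / 3.6209 = -0.9206
  r[X,Z] = 4.1667 / (2.2174 · 2.3805) = 4.1667 / 5.2784 = 0.7894
  r[Y,Y] = 1 (diagonal).
  r[Y,Z] = -3.3333 / (1.633 · 2.3805) = -3.3333 / 3.8873 = -0.8575
  r[Z,Z] = 1 (diagonal).

R is symmetric with unit diagonal. Assembling:

R = [[1, -0.9206, 0.7894],
 [-0.9206, 1, -0.8575],
 [0.7894, -0.8575, 1]]


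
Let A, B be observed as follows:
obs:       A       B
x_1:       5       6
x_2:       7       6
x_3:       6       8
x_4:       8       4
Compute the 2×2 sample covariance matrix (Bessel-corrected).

Step 1 — column means:
  mean(A) = (5 + 7 + 6 + 8) / 4 = 26/4 = 6.5
  mean(B) = (6 + 6 + 8 + 4) / 4 = 24/4 = 6

Step 2 — sample covariance S[i,j] = (1/(n-1)) · Σ_k (x_{k,i} - mean_i) · (x_{k,j} - mean_j), with n-1 = 3.
  S[A,A] = ((-1.5)·(-1.5) + (0.5)·(0.5) + (-0.5)·(-0.5) + (1.5)·(1.5)) / 3 = 5/3 = 1.6667
  S[A,B] = ((-1.5)·(0) + (0.5)·(0) + (-0.5)·(2) + (1.5)·(-2)) / 3 = -4/3 = -1.3333
  S[B,B] = ((0)·(0) + (0)·(0) + (2)·(2) + (-2)·(-2)) / 3 = 8/3 = 2.6667

S is symmetric (S[j,i] = S[i,j]). Assembling:

S = [[1.6667, -1.3333],
 [-1.3333, 2.6667]]


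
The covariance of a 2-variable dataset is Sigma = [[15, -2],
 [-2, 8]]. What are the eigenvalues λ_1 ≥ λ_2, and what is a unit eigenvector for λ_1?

Step 1 — characteristic polynomial of 2×2 Sigma:
  det(Sigma - λI) = λ² - trace · λ + det = 0.
  trace = 15 + 8 = 23, det = 15·8 - (-2)² = 116.
Step 2 — discriminant:
  Δ = trace² - 4·det = 529 - 464 = 65.
Step 3 — eigenvalues:
  λ = (trace ± √Δ)/2 = (23 ± 8.0623)/2,
  λ_1 = 15.5311,  λ_2 = 7.4689.

Step 4 — unit eigenvector for λ_1: solve (Sigma - λ_1 I)v = 0. First row:
  (15 - 15.5311)·v_x + (-2)·v_y = 0, i.e. (-0.5311)·v_x + (-2)·v_y = 0,
  so v ∝ (b, λ_1 - a) = (-2, 0.5311); multiply by -1 so the first entry is positive: u = (2, -0.5311).
  ||u|| = √((2)² + (-0.5311)²) = √(4.2821) ≈ 2.0693,
  v_1 = u/||u|| ≈ (0.9665, -0.2567) (||v_1|| = 1).

λ_1 = 15.5311,  λ_2 = 7.4689;  v_1 ≈ (0.9665, -0.2567)


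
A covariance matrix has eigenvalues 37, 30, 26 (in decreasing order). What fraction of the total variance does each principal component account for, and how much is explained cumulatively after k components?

Step 1 — total variance = trace(Sigma) = Σ λ_i = 37 + 30 + 26 = 93.

Step 2 — fraction explained by component i = λ_i / Σ λ:
  PC1: 37/93 = 0.3978
  PC2: 30/93 = 0.3226
  PC3: 26/93 = 0.2796

Step 3 — cumulative fraction after k components = (λ_1 + ... + λ_k) / Σ λ:
  k = 1: 37/93 = 0.3978
  k = 2: (37 + 30)/93 = 67/93 = 0.7204
  k = 3: (37 + 30 + 26)/93 = 93/93 = 1

Summary (fraction, with percent):

explained: PC1 0.3978 (39.78%), PC2 0.3226 (32.26%), PC3 0.2796 (27.96%);  cumulative: 0.3978, 0.7204, 1


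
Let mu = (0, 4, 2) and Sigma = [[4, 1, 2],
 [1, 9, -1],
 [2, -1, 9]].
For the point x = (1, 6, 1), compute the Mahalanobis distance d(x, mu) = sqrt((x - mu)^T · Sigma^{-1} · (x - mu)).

Step 1 — centre the observation: (x - mu) = (1, 2, -1).

Step 2 — invert Sigma (cofactor / det for 3×3, or solve directly):
  Sigma^{-1} = [[0.2952, -0.0406, -0.0701],
 [-0.0406, 0.1181, 0.0221],
 [-0.0701, 0.0221, 0.1292]].

Step 3 — form the quadratic (x - mu)^T · Sigma^{-1} · (x - mu):
  Sigma^{-1} · (x - mu) = (0.2841, 0.1734, -0.155).
  (x - mu)^T · [Sigma^{-1} · (x - mu)] = (1)·(0.2841) + (2)·(0.1734) + (-1)·(-0.155) = 0.786.

Step 4 — take square root: d = √(0.786) ≈ 0.8866.

d(x, mu) = √(0.786) ≈ 0.8866


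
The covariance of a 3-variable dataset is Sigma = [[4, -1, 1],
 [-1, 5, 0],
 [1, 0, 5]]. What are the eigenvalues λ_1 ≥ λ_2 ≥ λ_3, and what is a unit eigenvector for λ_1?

Step 1 — characteristic polynomial p(λ) = det(λI - Sigma) = λ³ - tr·λ² + c_1·λ - det, where tr = trace, c_1 = sum of the principal 2×2 minors, det = det(Sigma):
  tr = 4 + 5 + 5 = 14,
  c_1 = (4·5 - (-1)²) + (4·5 - (1)²) + (5·5 - (0)²) = 19 + 19 + 25 = 63,
  det = 4·(5·5 - (0)²) - (-1)·((-1)·5 - (0)·(1)) + (1)·((-1)·(0) - 5·(1)) = 4·(25) - (-1)·(-5) + (1)·(-5) = 90.
  So p(λ) = λ³ - 14λ² + 63λ - 90.
Step 2 — look for an integer root (rational root theorem: any rational root is an integer divisor of 90). Testing λ = 3:
  p(3) = 27 - 126 + 189 - 90 = 0  ✓
  Dividing out (λ - 3): p(λ) = (λ - 3)(λ² - 11λ + 30).
Step 3 — remaining eigenvalues from the quadratic λ² - 11λ + 30 = 0:
  Δ = 11² - 4·30 = 121 - 120 = 1,  λ = (11 ± √1)/2 = (11 ± 1)/2 = 6 or 5.
  Sorted: λ_1 = 6,  λ_2 = 5,  λ_3 = 3  (check: sum = 14 = tr ✓).

Step 4 — unit eigenvector for λ_1 = 6: v spans the null space of (Sigma - λ_1 I), whose rows are
  r_1 = (-2, -1, 1),  r_2 = (-1, -1, 0),  r_3 = (1, 0, -1).
  v is orthogonal to every row, so take v ∝ r_1 × r_2 = ((-1)·(0) - (1)·(-1), (1)·(-1) - (-2)·(0), (-2)·(-1) - (-1)·(-1)) = (1, -1, 1).
  Let u = (1, -1, 1).
  ||u|| = √((1)² + (-1)² + (1)²) = √(3) ≈ 1.7321,  v_1 = u/||u|| ≈ (0.5774, -0.5774, 0.5774) (||v_1|| = 1).

λ_1 = 6,  λ_2 = 5,  λ_3 = 3;  v_1 ≈ (0.5774, -0.5774, 0.5774)


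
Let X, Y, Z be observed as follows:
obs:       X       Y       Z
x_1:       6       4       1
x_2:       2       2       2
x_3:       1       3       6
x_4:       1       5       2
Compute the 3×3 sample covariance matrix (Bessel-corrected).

Step 1 — column means:
  mean(X) = (6 + 2 + 1 + 1) / 4 = 10/4 = 2.5
  mean(Y) = (4 + 2 + 3 + 5) / 4 = 14/4 = 3.5
  mean(Z) = (1 + 2 + 6 + 2) / 4 = 11/4 = 2.75

Step 2 — sample covariance S[i,j] = (1/(n-1)) · Σ_k (x_{k,i} - mean_i) · (x_{k,j} - mean_j), with n-1 = 3.
  S[X,X] = ((3.5)·(3.5) + (-0.5)·(-0.5) + (-1.5)·(-1.5) + (-1.5)·(-1.5)) / 3 = 17/3 = 5.6667
  S[X,Y] = ((3.5)·(0.5) + (-0.5)·(-1.5) + (-1.5)·(-0.5) + (-1.5)·(1.5)) / 3 = 1/3 = 0.3333
  S[X,Z] = ((3.5)·(-1.75) + (-0.5)·(-0.75) + (-1.5)·(3.25) + (-1.5)·(-0.75)) / 3 = -9.5/3 = -3.1667
  S[Y,Y] = ((0.5)·(0.5) + (-1.5)·(-1.5) + (-0.5)·(-0.5) + (1.5)·(1.5)) / 3 = 5/3 = 1.6667
  S[Y,Z] = ((0.5)·(-1.75) + (-1.5)·(-0.75) + (-0.5)·(3.25) + (1.5)·(-0.75)) / 3 = -2.5/3 = -0.8333
  S[Z,Z] = ((-1.75)·(-1.75) + (-0.75)·(-0.75) + (3.25)·(3.25) + (-0.75)·(-0.75)) / 3 = 14.75/3 = 4.9167

S is symmetric (S[j,i] = S[i,j]). Assembling:

S = [[5.6667, 0.3333, -3.1667],
 [0.3333, 1.6667, -0.8333],
 [-3.1667, -0.8333, 4.9167]]


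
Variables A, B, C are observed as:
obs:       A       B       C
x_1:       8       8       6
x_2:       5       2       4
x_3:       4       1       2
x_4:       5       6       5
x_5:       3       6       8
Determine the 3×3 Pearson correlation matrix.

Step 1 — column means:
  mean(A) = (8 + 5 + 4 + 5 + 3) / 5 = 25/5 = 5
  mean(B) = (8 + 2 + 1 + 6 + 6) / 5 = 23/5 = 4.6
  mean(C) = (6 + 4 + 2 + 5 + 8) / 5 = 25/5 = 5

Step 2 — sample variances and covariances s[i,j] = (1/(n-1)) · Σ_k (x_{k,i} - mean_i) · (x_{k,j} - mean_j), with n-1 = 4:
  s[A,A] = ((3)·(3) + (0)·(0) + (-1)·(-1) + (0)·(0) + (-2)·(-2)) / 4 = 14/4 = 3.5
  s[A,B] = ((3)·(3.4) + (0)·(-2.6) + (-1)·(-3.6) + (0)·(1.4) + (-2)·(1.4)) / 4 = 11/4 = 2.75
  s[A,C] = ((3)·(1) + (0)·(-1) + (-1)·(-3) + (0)·(0) + (-2)·(3)) / 4 = 0/4 = 0
  s[B,B] = ((3.4)·(3.4) + (-2.6)·(-2.6) + (-3.6)·(-3.6) + (1.4)·(1.4) + (1.4)·(1.4)) / 4 = 35.2/4 = 8.8
  s[B,C] = ((3.4)·(1) + (-2.6)·(-1) + (-3.6)·(-3) + (1.4)·(0) + (1.4)·(3)) / 4 = 21/4 = 5.25
  s[C,C] = ((1)·(1) + (-1)·(-1) + (-3)·(-3) + (0)·(0) + (3)·(3)) / 4 = 20/4 = 5
  Sample standard deviations s_i = √(s[i,i]):
  s(A) = √(3.5) = 1.8708
  s(B) = √(8.8) = 2.9665
  s(C) = √(5) = 2.2361

Step 3 — r_{ij} = s_{ij} / (s_i · s_j):
  r[A,A] = 1 (diagonal).
  r[A,B] = 2.75 / (1.8708 · 2.9665) = 2.75 / 5.5498 = 0.4955
  r[A,C] = 0 / (1.8708 · 2.2361) = 0 / 4.1833 = 0
  r[B,B] = 1 (diagonal).
  r[B,C] = 5.25 / (2.9665 · 2.2361) = 5.25 / 6.6332 = 0.7915
  r[C,C] = 1 (diagonal).

R is symmetric with unit diagonal. Assembling:

R = [[1, 0.4955, 0],
 [0.4955, 1, 0.7915],
 [0, 0.7915, 1]]


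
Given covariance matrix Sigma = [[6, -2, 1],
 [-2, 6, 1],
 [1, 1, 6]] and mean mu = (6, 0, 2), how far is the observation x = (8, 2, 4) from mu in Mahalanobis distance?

Step 1 — centre the observation: (x - mu) = (2, 2, 2).

Step 2 — invert Sigma (cofactor / det for 3×3, or solve directly):
  Sigma^{-1} = [[0.1989, 0.0739, -0.0455],
 [0.0739, 0.1989, -0.0455],
 [-0.0455, -0.0455, 0.1818]].

Step 3 — form the quadratic (x - mu)^T · Sigma^{-1} · (x - mu):
  Sigma^{-1} · (x - mu) = (0.4545, 0.4545, 0.1818).
  (x - mu)^T · [Sigma^{-1} · (x - mu)] = (2)·(0.4545) + (2)·(0.4545) + (2)·(0.1818) = 2.1818.

Step 4 — take square root: d = √(2.1818) ≈ 1.4771.

d(x, mu) = √(2.1818) ≈ 1.4771


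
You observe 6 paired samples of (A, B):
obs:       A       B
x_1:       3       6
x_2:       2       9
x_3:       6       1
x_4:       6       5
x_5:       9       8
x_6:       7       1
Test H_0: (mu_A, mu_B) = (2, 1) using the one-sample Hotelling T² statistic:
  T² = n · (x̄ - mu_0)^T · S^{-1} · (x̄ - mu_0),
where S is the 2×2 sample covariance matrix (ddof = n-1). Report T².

Step 1 — sample mean vector:
  mean(A) = (3 + 2 + 6 + 6 + 9 + 7) / 6 = 33/6 = 5.5
  mean(B) = (6 + 9 + 1 + 5 + 8 + 1) / 6 = 30/6 = 5
  x̄ = (5.5, 5),  deviation x̄ - mu_0 = (5.5, 5) - (2, 1) = (3.5, 4).

Step 2 — sample covariance matrix, S[i,j] = (1/(n-1)) · Σ_k (x_{k,i} - mean_i) · (x_{k,j} - mean_j), divisor n-1 = 5:
  S[A,A] = ((-2.5)·(-2.5) + (-3.5)·(-3.5) + (0.5)·(0.5) + (0.5)·(0.5) + (3.5)·(3.5) + (1.5)·(1.5)) / 5 = 33.5/5 = 6.7
  S[A,B] = ((-2.5)·(1) + (-3.5)·(4) + (0.5)·(-4) + (0.5)·(0) + (3.5)·(3) + (1.5)·(-4)) / 5 = -14/5 = -2.8
  S[B,B] = ((1)·(1) + (4)·(4) + (-4)·(-4) + (0)·(0) + (3)·(3) + (-4)·(-4)) / 5 = 58/5 = 11.6
  S = [[6.7, -2.8],
 [-2.8, 11.6]].

Step 3 — invert S. det(S) = 6.7·11.6 - (-2.8)² = 69.88.
  S^{-1} = (1/det) · [[d, -b], [-b, a]] = [[0.166, 0.0401],
 [0.0401, 0.0959]].

Step 4 — quadratic form (x̄ - mu_0)^T · S^{-1} · (x̄ - mu_0):
  S^{-1} · (x̄ - mu_0) = (0.7413, 0.5238),
  (x̄ - mu_0)^T · [...] = (3.5)·(0.7413) + (4)·(0.5238) = 4.6895.

Step 5 — scale by n: T² = 6 · 4.6895 = 28.1368.

T² ≈ 28.1368


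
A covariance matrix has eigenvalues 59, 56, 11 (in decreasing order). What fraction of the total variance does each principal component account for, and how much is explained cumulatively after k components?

Step 1 — total variance = trace(Sigma) = Σ λ_i = 59 + 56 + 11 = 126.

Step 2 — fraction explained by component i = λ_i / Σ λ:
  PC1: 59/126 = 0.4683
  PC2: 56/126 = 0.4444
  PC3: 11/126 = 0.0873

Step 3 — cumulative fraction after k components = (λ_1 + ... + λ_k) / Σ λ:
  k = 1: 59/126 = 0.4683
  k = 2: (59 + 56)/126 = 115/126 = 0.9127
  k = 3: (59 + 56 + 11)/126 = 126/126 = 1

Summary (fraction, with percent):

explained: PC1 0.4683 (46.83%), PC2 0.4444 (44.44%), PC3 0.0873 (8.73%);  cumulative: 0.4683, 0.9127, 1


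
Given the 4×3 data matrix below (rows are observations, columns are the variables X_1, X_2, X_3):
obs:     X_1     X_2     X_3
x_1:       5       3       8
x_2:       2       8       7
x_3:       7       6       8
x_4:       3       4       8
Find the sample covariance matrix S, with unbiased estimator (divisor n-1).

Step 1 — column means:
  mean(X_1) = (5 + 2 + 7 + 3) / 4 = 17/4 = 4.25
  mean(X_2) = (3 + 8 + 6 + 4) / 4 = 21/4 = 5.25
  mean(X_3) = (8 + 7 + 8 + 8) / 4 = 31/4 = 7.75

Step 2 — sample covariance S[i,j] = (1/(n-1)) · Σ_k (x_{k,i} - mean_i) · (x_{k,j} - mean_j), with n-1 = 3.
  S[X_1,X_1] = ((0.75)·(0.75) + (-2.25)·(-2.25) + (2.75)·(2.75) + (-1.25)·(-1.25)) / 3 = 14.75/3 = 4.9167
  S[X_1,X_2] = ((0.75)·(-2.25) + (-2.25)·(2.75) + (2.75)·(0.75) + (-1.25)·(-1.25)) / 3 = -4.25/3 = -1.4167
  S[X_1,X_3] = ((0.75)·(0.25) + (-2.25)·(-0.75) + (2.75)·(0.25) + (-1.25)·(0.25)) / 3 = 2.25/3 = 0.75
  S[X_2,X_2] = ((-2.25)·(-2.25) + (2.75)·(2.75) + (0.75)·(0.75) + (-1.25)·(-1.25)) / 3 = 14.75/3 = 4.9167
  S[X_2,X_3] = ((-2.25)·(0.25) + (2.75)·(-0.75) + (0.75)·(0.25) + (-1.25)·(0.25)) / 3 = -2.75/3 = -0.9167
  S[X_3,X_3] = ((0.25)·(0.25) + (-0.75)·(-0.75) + (0.25)·(0.25) + (0.25)·(0.25)) / 3 = 0.75/3 = 0.25

S is symmetric (S[j,i] = S[i,j]). Assembling:

S = [[4.9167, -1.4167, 0.75],
 [-1.4167, 4.9167, -0.9167],
 [0.75, -0.9167, 0.25]]


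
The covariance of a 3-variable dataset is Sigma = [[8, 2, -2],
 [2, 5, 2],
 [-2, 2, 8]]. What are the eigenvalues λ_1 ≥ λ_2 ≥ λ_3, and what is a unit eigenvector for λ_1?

Step 1 — characteristic polynomial p(λ) = det(λI - Sigma) = λ³ - tr·λ² + c_1·λ - det, where tr = trace, c_1 = sum of the principal 2×2 minors, det = det(Sigma):
  tr = 8 + 5 + 8 = 21,
  c_1 = (8·5 - (2)²) + (8·8 - (-2)²) + (5·8 - (2)²) = 36 + 60 + 36 = 132,
  det = 8·(5·8 - (2)²) - (2)·((2)·8 - (2)·(-2)) + (-2)·((2)·(2) - 5·(-2)) = 8·(36) - (2)·(20) + (-2)·(14) = 220.
  So p(λ) = λ³ - 21λ² + 132λ - 220.
Step 2 — look for an integer root (rational root theorem: any rational root is an integer divisor of 220). Testing λ = 10:
  p(10) = 1000 - 2100 + 1320 - 220 = 0  ✓
  Dividing out (λ - 10): p(λ) = (λ - 10)(λ² - 11λ + 22).
Step 3 — remaining eigenvalues from the quadratic λ² - 11λ + 22 = 0:
  Δ = 11² - 4·22 = 121 - 88 = 33,  λ = (11 ± √33)/2 = (11 ± 5.7446)/2 ≈ 8.3723 or 2.6277.
  Sorted: λ_1 = 10,  λ_2 = 8.3723,  λ_3 = 2.6277  (check: sum = 21 = tr ✓).

Step 4 — unit eigenvector for λ_1 = 10: v spans the null space of (Sigma - λ_1 I), whose rows are
  r_1 = (-2, 2, -2),  r_2 = (2, -5, 2),  r_3 = (-2, 2, -2).
  v is orthogonal to every row, so take v ∝ r_1 × r_2 = ((2)·(2) - (-2)·(-5), (-2)·(2) - (-2)·(2), (-2)·(-5) - (2)·(2)) = (-6, 0, 6).
  Rescale (divide by 6; multiply by -1 so the first nonzero entry is positive): u = (1, 0, -1).
  ||u|| = √((1)² + (0)² + (-1)²) = √(2) ≈ 1.4142,  v_1 = u/||u|| ≈ (0.7071, 0, -0.7071) (||v_1|| = 1).

λ_1 = 10,  λ_2 = 8.3723,  λ_3 = 2.6277;  v_1 ≈ (0.7071, 0, -0.7071)


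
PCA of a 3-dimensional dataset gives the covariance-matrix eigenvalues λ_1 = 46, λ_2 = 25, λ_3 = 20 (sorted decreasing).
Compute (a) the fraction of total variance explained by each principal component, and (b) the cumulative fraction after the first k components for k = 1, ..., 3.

Step 1 — total variance = trace(Sigma) = Σ λ_i = 46 + 25 + 20 = 91.

Step 2 — fraction explained by component i = λ_i / Σ λ:
  PC1: 46/91 = 0.5055
  PC2: 25/91 = 0.2747
  PC3: 20/91 = 0.2198

Step 3 — cumulative fraction after k components = (λ_1 + ... + λ_k) / Σ λ:
  k = 1: 46/91 = 0.5055
  k = 2: (46 + 25)/91 = 71/91 = 0.7802
  k = 3: (46 + 25 + 20)/91 = 91/91 = 1

Summary (fraction, with percent):

explained: PC1 0.5055 (50.55%), PC2 0.2747 (27.47%), PC3 0.2198 (21.98%);  cumulative: 0.5055, 0.7802, 1


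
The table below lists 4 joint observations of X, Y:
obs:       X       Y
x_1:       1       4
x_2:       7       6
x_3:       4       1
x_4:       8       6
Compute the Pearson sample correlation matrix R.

Step 1 — column means:
  mean(X) = (1 + 7 + 4 + 8) / 4 = 20/4 = 5
  mean(Y) = (4 + 6 + 1 + 6) / 4 = 17/4 = 4.25

Step 2 — sample variances and covariances s[i,j] = (1/(n-1)) · Σ_k (x_{k,i} - mean_i) · (x_{k,j} - mean_j), with n-1 = 3:
  s[X,X] = ((-4)·(-4) + (2)·(2) + (-1)·(-1) + (3)·(3)) / 3 = 30/3 = 10
  s[X,Y] = ((-4)·(-0.25) + (2)·(1.75) + (-1)·(-3.25) + (3)·(1.75)) / 3 = 13/3 = 4.3333
  s[Y,Y] = ((-0.25)·(-0.25) + (1.75)·(1.75) + (-3.25)·(-3.25) + (1.75)·(1.75)) / 3 = 16.75/3 = 5.5833
  Sample standard deviations s_i = √(s[i,i]):
  s(X) = √(10) = 3.1623
  s(Y) = √(5.5833) = 2.3629

Step 3 — r_{ij} = s_{ij} / (s_i · s_j):
  r[X,X] = 1 (diagonal).
  r[X,Y] = 4.3333 / (3.1623 · 2.3629) = 4.3333 / 7.4722 = 0.5799
  r[Y,Y] = 1 (diagonal).

R is symmetric with unit diagonal. Assembling:

R = [[1, 0.5799],
 [0.5799, 1]]


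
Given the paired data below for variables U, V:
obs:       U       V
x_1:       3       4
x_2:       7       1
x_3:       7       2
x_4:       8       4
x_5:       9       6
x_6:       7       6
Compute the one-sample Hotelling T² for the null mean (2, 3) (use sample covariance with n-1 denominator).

Step 1 — sample mean vector:
  mean(U) = (3 + 7 + 7 + 8 + 9 + 7) / 6 = 41/6 = 6.8333
  mean(V) = (4 + 1 + 2 + 4 + 6 + 6) / 6 = 23/6 = 3.8333
  x̄ = (6.8333, 3.8333),  deviation x̄ - mu_0 = (6.8333, 3.8333) - (2, 3) = (4.8333, 0.8333).

Step 2 — sample covariance matrix, S[i,j] = (1/(n-1)) · Σ_k (x_{k,i} - mean_i) · (x_{k,j} - mean_j), divisor n-1 = 5:
  S[U,U] = ((-3.8333)·(-3.8333) + (0.1667)·(0.1667) + (0.1667)·(0.1667) + (1.1667)·(1.1667) + (2.1667)·(2.1667) + (0.1667)·(0.1667)) / 5 = 20.8333/5 = 4.1667
  S[U,V] = ((-3.8333)·(0.1667) + (0.1667)·(-2.8333) + (0.1667)·(-1.8333) + (1.1667)·(0.1667) + (2.1667)·(2.1667) + (0.1667)·(2.1667)) / 5 = 3.8333/5 = 0.7667
  S[V,V] = ((0.1667)·(0.1667) + (-2.8333)·(-2.8333) + (-1.8333)·(-1.8333) + (0.1667)·(0.1667) + (2.1667)·(2.1667) + (2.1667)·(2.1667)) / 5 = 20.8333/5 = 4.1667
  S = [[4.1667, 0.7667],
 [0.7667, 4.1667]].

Step 3 — invert S. det(S) = 4.1667·4.1667 - (0.7667)² = 16.7733.
  S^{-1} = (1/det) · [[d, -b], [-b, a]] = [[0.2484, -0.0457],
 [-0.0457, 0.2484]].

Step 4 — quadratic form (x̄ - mu_0)^T · S^{-1} · (x̄ - mu_0):
  S^{-1} · (x̄ - mu_0) = (1.1626, -0.0139),
  (x̄ - mu_0)^T · [...] = (4.8333)·(1.1626) + (0.8333)·(-0.0139) = 5.6074.

Step 5 — scale by n: T² = 6 · 5.6074 = 33.6447.

T² ≈ 33.6447


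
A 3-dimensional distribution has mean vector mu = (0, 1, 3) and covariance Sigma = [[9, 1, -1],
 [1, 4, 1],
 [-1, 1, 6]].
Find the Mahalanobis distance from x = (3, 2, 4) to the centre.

Step 1 — centre the observation: (x - mu) = (3, 1, 1).

Step 2 — invert Sigma (cofactor / det for 3×3, or solve directly):
  Sigma^{-1} = [[0.1179, -0.0359, 0.0256],
 [-0.0359, 0.2718, -0.0513],
 [0.0256, -0.0513, 0.1795]].

Step 3 — form the quadratic (x - mu)^T · Sigma^{-1} · (x - mu):
  Sigma^{-1} · (x - mu) = (0.3436, 0.1128, 0.2051).
  (x - mu)^T · [Sigma^{-1} · (x - mu)] = (3)·(0.3436) + (1)·(0.1128) + (1)·(0.2051) = 1.3487.

Step 4 — take square root: d = √(1.3487) ≈ 1.1613.

d(x, mu) = √(1.3487) ≈ 1.1613


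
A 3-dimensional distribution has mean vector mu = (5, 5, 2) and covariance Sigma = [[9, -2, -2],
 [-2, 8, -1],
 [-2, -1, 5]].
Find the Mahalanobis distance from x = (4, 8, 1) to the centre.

Step 1 — centre the observation: (x - mu) = (-1, 3, -1).

Step 2 — invert Sigma (cofactor / det for 3×3, or solve directly):
  Sigma^{-1} = [[0.134, 0.0412, 0.0619],
 [0.0412, 0.1409, 0.0447],
 [0.0619, 0.0447, 0.2337]].

Step 3 — form the quadratic (x - mu)^T · Sigma^{-1} · (x - mu):
  Sigma^{-1} · (x - mu) = (-0.0722, 0.3368, -0.1615).
  (x - mu)^T · [Sigma^{-1} · (x - mu)] = (-1)·(-0.0722) + (3)·(0.3368) + (-1)·(-0.1615) = 1.244.

Step 4 — take square root: d = √(1.244) ≈ 1.1153.

d(x, mu) = √(1.244) ≈ 1.1153


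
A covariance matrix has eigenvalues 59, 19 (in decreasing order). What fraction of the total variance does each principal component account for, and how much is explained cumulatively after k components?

Step 1 — total variance = trace(Sigma) = Σ λ_i = 59 + 19 = 78.

Step 2 — fraction explained by component i = λ_i / Σ λ:
  PC1: 59/78 = 0.7564
  PC2: 19/78 = 0.2436

Step 3 — cumulative fraction after k components = (λ_1 + ... + λ_k) / Σ λ:
  k = 1: 59/78 = 0.7564
  k = 2: (59 + 19)/78 = 78/78 = 1

Summary (fraction, with percent):

explained: PC1 0.7564 (75.64%), PC2 0.2436 (24.36%);  cumulative: 0.7564, 1


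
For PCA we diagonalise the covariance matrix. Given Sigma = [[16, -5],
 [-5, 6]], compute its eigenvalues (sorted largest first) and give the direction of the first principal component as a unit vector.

Step 1 — characteristic polynomial of 2×2 Sigma:
  det(Sigma - λI) = λ² - trace · λ + det = 0.
  trace = 16 + 6 = 22, det = 16·6 - (-5)² = 71.
Step 2 — discriminant:
  Δ = trace² - 4·det = 484 - 284 = 200.
Step 3 — eigenvalues:
  λ = (trace ± √Δ)/2 = (22 ± 14.1421)/2,
  λ_1 = 18.0711,  λ_2 = 3.9289.

Step 4 — unit eigenvector for λ_1: solve (Sigma - λ_1 I)v = 0. First row:
  (16 - 18.0711)·v_x + (-5)·v_y = 0, i.e. (-2.0711)·v_x + (-5)·v_y = 0,
  so v ∝ (b, λ_1 - a) = (-5, 2.0711); multiply by -1 so the first entry is positive: u = (5, -2.0711).
  ||u|| = √((5)² + (-2.0711)²) = √(29.2893) ≈ 5.412,
  v_1 = u/||u|| ≈ (0.9239, -0.3827) (||v_1|| = 1).

λ_1 = 18.0711,  λ_2 = 3.9289;  v_1 ≈ (0.9239, -0.3827)


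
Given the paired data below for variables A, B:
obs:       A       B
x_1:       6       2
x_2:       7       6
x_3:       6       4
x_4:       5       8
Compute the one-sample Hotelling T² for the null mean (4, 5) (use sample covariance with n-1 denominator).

Step 1 — sample mean vector:
  mean(A) = (6 + 7 + 6 + 5) / 4 = 24/4 = 6
  mean(B) = (2 + 6 + 4 + 8) / 4 = 20/4 = 5
  x̄ = (6, 5),  deviation x̄ - mu_0 = (6, 5) - (4, 5) = (2, 0).

Step 2 — sample covariance matrix, S[i,j] = (1/(n-1)) · Σ_k (x_{k,i} - mean_i) · (x_{k,j} - mean_j), divisor n-1 = 3:
  S[A,A] = ((0)·(0) + (1)·(1) + (0)·(0) + (-1)·(-1)) / 3 = 2/3 = 0.6667
  S[A,B] = ((0)·(-3) + (1)·(1) + (0)·(-1) + (-1)·(3)) / 3 = -2/3 = -0.6667
  S[B,B] = ((-3)·(-3) + (1)·(1) + (-1)·(-1) + (3)·(3)) / 3 = 20/3 = 6.6667
  S = [[0.6667, -0.6667],
 [-0.6667, 6.6667]].

Step 3 — invert S. det(S) = 0.6667·6.6667 - (-0.6667)² = 4.
  S^{-1} = (1/det) · [[d, -b], [-b, a]] = [[1.6667, 0.1667],
 [0.1667, 0.1667]].

Step 4 — quadratic form (x̄ - mu_0)^T · S^{-1} · (x̄ - mu_0):
  S^{-1} · (x̄ - mu_0) = (3.3333, 0.3333),
  (x̄ - mu_0)^T · [...] = (2)·(3.3333) + (0)·(0.3333) = 6.6667.

Step 5 — scale by n: T² = 4 · 6.6667 = 26.6667.

T² ≈ 26.6667
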